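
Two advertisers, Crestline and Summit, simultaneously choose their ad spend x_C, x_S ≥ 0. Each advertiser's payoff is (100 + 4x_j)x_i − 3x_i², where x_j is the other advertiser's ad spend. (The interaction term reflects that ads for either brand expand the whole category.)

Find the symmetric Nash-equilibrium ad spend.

50

Crestline's payoff is (100 + 4x_S)x_C − 3x_C².
∂π/∂x_C = 100 + 4x_S − 6x_C = 0, so x_C = 50/3 + (2/3)x_S.
By symmetry x_S = x_C; substituting into the reaction function, (1/3)x_C = 50/3 and x_C = 50.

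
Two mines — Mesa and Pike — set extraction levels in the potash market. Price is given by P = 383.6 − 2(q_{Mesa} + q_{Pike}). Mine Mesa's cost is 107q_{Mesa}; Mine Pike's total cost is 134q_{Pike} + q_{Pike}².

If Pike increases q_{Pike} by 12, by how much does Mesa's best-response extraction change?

Mine Mesa's profit: π = q_{Mesa}(383.6 − 2(q_{Mesa} + q_{Pike})) − 107q_{Mesa}.
∂π/∂q_{Mesa} = 276.6 − 4q_{Mesa} − 2q_{Pike} = 0, so q_{Mesa} = 69.15 − 0.5q_{Pike}.
The reaction-function slope is −0.5, so a 12-unit rise in q_{Pike} moves q_{Mesa} by −0.5 × 12 = −6. Mesa's best response falls — the actions are strategic substitutes.

-6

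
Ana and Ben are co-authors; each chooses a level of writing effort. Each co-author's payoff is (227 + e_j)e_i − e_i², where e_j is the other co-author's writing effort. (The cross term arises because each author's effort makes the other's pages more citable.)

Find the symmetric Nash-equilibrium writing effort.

Ana's payoff is (227 + e_B)e_A − e_A².
∂π/∂e_A = 227 + e_B − 2e_A = 0, so e_A = 113.5 + 0.5e_B.
By symmetry e_B = e_A; substituting into the reaction function, 0.5e_A = 113.5 and e_A = 227.

227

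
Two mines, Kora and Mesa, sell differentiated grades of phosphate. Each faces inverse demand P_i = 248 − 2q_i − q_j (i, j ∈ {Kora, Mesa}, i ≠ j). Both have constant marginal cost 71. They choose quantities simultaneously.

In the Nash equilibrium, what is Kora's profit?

2506.32

Mine Kora's profit: π = q_{Kora}(248 − 2q_{Kora} − q_{Mesa}) − 71q_{Kora}.
∂π/∂q_{Kora} = 177 − 4q_{Kora} − q_{Mesa} = 0 ⇒ q_{Kora} = 44.25 − 0.25q_{Mesa}.
By symmetry q_{Mesa} = q_{Kora}; substituting into the reaction function, 1.25q_{Kora} = 44.25 and q_{Kora} = 35.4.
P_{Kora} = 248 − 2·35.4 − 35.4 = 141.8.
Profit = (141.8 − 71)·35.4 = 2506.32.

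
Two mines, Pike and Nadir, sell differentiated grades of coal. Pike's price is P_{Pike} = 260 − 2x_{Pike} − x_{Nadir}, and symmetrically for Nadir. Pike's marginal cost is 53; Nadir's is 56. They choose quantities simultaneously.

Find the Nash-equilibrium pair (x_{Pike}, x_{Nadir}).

41.6, 40.6

Mine Pike's profit: π = x_{Pike}(260 − 2x_{Pike} − x_{Nadir}) − 53x_{Pike}.
∂π/∂x_{Pike} = 207 − 4x_{Pike} − x_{Nadir} = 0 ⇒ x_{Pike} = 51.75 − 0.25x_{Nadir}.
Similarly x_{Nadir} = 51 − 0.25x_{Pike}.
Substituting the second reaction function into the first: x_{Pike} = 51.75 − 0.25(51 − 0.25x_{Pike}), which gives 0.9375x_{Pike} = 39 ⇒ x_{Pike} = 41.6.
Then x_{Nadir} = 51 − 0.25·41.6 = 40.6.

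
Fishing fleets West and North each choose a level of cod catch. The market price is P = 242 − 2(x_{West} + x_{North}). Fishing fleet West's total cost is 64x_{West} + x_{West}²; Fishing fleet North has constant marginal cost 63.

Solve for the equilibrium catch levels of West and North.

17.7, 35.9

Fishing fleet West's profit: π = x_{West}(242 − 2(x_{West} + x_{North})) − 64x_{West} − x_{West}².
∂π/∂x_{West} = 178 − 6x_{West} − 2x_{North} = 0, so x_{West} = 89/3 − (1/3)x_{North}.
For North: ∂π/∂x_{North} = 179 − 4x_{North} − 2x_{West} = 0 ⇒ x_{North} = 44.75 − 0.5x_{West}.
Plugging x_{North} into West's best response: x_{West} = 89/3 − (1/3)(44.75 − 0.5x_{West}) ⇒ (5/6)x_{West} = 14.75, so x_{West} = 17.7.
Then x_{North} = 44.75 − 0.5·17.7 = 35.9.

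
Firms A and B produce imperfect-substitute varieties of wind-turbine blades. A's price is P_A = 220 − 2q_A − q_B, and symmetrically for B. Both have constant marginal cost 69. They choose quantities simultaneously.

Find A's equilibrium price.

129.4

Firm A's profit: π = q_A(220 − 2q_A − q_B) − 69q_A.
∂π/∂q_A = 151 − 4q_A − q_B = 0 ⇒ q_A = 37.75 − 0.25q_B.
Setting q_A = q_B in the reaction function: q_A = 37.75 − 0.25q_A, so q_A = 37.75 / 1.25 = 30.2.
P_A = 220 − 2·30.2 − 30.2 = 129.4.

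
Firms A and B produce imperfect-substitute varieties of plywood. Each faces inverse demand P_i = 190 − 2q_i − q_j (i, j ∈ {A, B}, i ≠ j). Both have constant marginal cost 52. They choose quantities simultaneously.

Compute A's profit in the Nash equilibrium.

Firm A's profit: π = q_A(190 − 2q_A − q_B) − 52q_A.
∂π/∂q_A = 138 − 4q_A − q_B = 0 ⇒ q_A = 34.5 − 0.25q_B.
By symmetry q_B = q_A; substituting into the reaction function, 1.25q_A = 34.5 and q_A = 27.6.
P_A = 190 − 2·27.6 − 27.6 = 107.2.
Profit = (107.2 − 52)·27.6 = 1523.52.

1523.52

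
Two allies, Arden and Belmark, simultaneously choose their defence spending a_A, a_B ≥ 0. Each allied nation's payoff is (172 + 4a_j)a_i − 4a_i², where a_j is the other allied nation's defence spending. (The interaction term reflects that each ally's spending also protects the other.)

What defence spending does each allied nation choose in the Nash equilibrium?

43

Arden's payoff is (172 + 4a_B)a_A − 4a_A².
∂π/∂a_A = 172 + 4a_B − 8a_A = 0, so a_A = 21.5 + 0.5a_B.
By symmetry a_B = a_A; substituting into the reaction function, 0.5a_A = 21.5 and a_A = 43.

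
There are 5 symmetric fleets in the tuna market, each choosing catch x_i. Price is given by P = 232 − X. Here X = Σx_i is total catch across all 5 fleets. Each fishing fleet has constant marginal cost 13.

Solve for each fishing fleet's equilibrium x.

36.5

A representative fishing fleet's profit is π_i = x_i(232 − X) − 13x_i, with X = x_i + Σ_{j≠i} x_j.
First-order condition: 219 − 2x_i − Σ_{j≠i} x_j = 0.
In a symmetric equilibrium every fishing fleet chooses the same x, so Σ_{j≠i} x_j = 4x. The condition becomes 219 − 6x = 0, giving x = 219/6 = 36.5.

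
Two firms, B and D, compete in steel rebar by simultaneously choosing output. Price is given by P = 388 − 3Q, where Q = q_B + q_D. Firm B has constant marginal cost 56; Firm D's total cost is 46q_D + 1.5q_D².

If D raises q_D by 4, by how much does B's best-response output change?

-2

Firm B's profit: π = q_B(388 − 3(q_B + q_D)) − 56q_B.
∂π/∂q_B = 332 − 6q_B − 3q_D = 0, so q_B = 166/3 − 0.5q_D.
The reaction-function slope is −0.5, so a 4-unit rise in q_D moves q_B by −0.5 × 4 = −2. B's best response falls — the actions are strategic substitutes.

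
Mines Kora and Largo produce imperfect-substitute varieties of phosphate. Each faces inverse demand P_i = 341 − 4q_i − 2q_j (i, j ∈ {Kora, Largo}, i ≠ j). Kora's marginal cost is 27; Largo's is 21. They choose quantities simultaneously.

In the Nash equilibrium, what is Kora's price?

151.8

Mine Kora's profit: π = q_{Kora}(341 − 4q_{Kora} − 2q_{Largo}) − 27q_{Kora}.
∂π/∂q_{Kora} = 314 − 8q_{Kora} − 2q_{Largo} = 0 ⇒ q_{Kora} = 39.25 − 0.25q_{Largo}.
Similarly q_{Largo} = 40 − 0.25q_{Kora}.
Substituting the second reaction function into the first: q_{Kora} = 39.25 − 0.25(40 − 0.25q_{Kora}), which gives 0.9375q_{Kora} = 29.25 ⇒ q_{Kora} = 31.2.
Then q_{Largo} = 40 − 0.25·31.2 = 32.2.
P_{Kora} = 341 − 4·31.2 − 2·32.2 = 151.8.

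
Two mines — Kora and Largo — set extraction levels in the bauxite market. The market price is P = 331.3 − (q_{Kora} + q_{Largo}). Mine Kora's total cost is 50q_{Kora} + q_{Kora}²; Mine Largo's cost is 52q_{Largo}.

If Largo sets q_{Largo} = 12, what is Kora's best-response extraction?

Mine Kora's profit: π = q_{Kora}(331.3 − (q_{Kora} + q_{Largo})) − 50q_{Kora} − q_{Kora}².
∂π/∂q_{Kora} = 281.3 − 4q_{Kora} − q_{Largo} = 0, so q_{Kora} = 70.325 − 0.25q_{Largo}.
At q_{Largo} = 12: q_{Kora} = 70.325 − 0.25·12 = 67.325.

67.325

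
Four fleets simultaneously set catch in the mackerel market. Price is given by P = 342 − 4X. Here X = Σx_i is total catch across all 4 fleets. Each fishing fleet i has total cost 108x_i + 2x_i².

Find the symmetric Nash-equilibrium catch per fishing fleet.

9.75

A representative fishing fleet's profit is π_i = x_i(342 − 4X) − 108x_i − 2x_i², with X = x_i + Σ_{j≠i} x_j.
First-order condition: 234 − 12x_i − 4Σ_{j≠i} x_j = 0.
With identical fishing fleets, set every x_j = x: then 234 − 12x − 12x = 0, i.e. x = 234/24 = 9.75.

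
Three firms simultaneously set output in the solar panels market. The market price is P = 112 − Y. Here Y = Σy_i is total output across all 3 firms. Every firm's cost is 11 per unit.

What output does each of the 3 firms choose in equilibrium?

25.25

A representative firm's profit is π_i = y_i(112 − Y) − 11y_i, with Y = y_i + Σ_{j≠i} y_j.
First-order condition: 101 − 2y_i − Σ_{j≠i} y_j = 0.
With identical firms, set every y_j = y: then 101 − 2y − 2y = 0, i.e. y = 101/4 = 25.25.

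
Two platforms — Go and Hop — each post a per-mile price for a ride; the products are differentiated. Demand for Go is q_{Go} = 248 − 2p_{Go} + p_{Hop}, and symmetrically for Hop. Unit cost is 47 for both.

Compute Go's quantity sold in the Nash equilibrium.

134

Go's profit: π = (p_{Go} − 47)(248 − 2p_{Go} + p_{Hop}).
∂π/∂p_{Go} = 342 − 4p_{Go} + p_{Hop} = 0 ⇒ p_{Go} = 85.5 + 0.25p_{Hop}.
Setting p_{Go} = p_{Hop} in the reaction function: p_{Go} = 85.5 + 0.25p_{Go}, so p_{Go} = 85.5 / 0.75 = 114.
q_{Go} = 248 − 2·114 + 114 = 134.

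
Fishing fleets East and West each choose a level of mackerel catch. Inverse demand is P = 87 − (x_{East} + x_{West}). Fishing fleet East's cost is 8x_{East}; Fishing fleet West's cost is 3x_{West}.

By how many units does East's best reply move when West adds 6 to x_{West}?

-3

Fishing fleet East's profit: π = x_{East}(87 − (x_{East} + x_{West})) − 8x_{East}.
∂π/∂x_{East} = 79 − 2x_{East} − x_{West} = 0, so x_{East} = 39.5 − 0.5x_{West}.
The reaction-function slope is −0.5, so a 6-unit rise in x_{West} moves x_{East} by −0.5 × 6 = −3. East's best response falls — the actions are strategic substitutes.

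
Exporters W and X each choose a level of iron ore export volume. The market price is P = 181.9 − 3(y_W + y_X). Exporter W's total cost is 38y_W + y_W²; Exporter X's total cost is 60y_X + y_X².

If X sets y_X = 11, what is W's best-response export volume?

Exporter W's profit: π = y_W(181.9 − 3(y_W + y_X)) − 38y_W − y_W².
∂π/∂y_W = 143.9 − 8y_W − 3y_X = 0, so y_W = 17.9875 − 0.375y_X.
At y_X = 11: y_W = 17.9875 − 0.375·11 = 13.8625.

13.8625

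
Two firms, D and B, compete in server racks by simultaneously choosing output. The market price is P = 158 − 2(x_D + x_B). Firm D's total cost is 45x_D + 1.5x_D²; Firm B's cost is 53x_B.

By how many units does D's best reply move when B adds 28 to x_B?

Firm D's profit: π = x_D(158 − 2(x_D + x_B)) − 45x_D − 1.5x_D².
∂π/∂x_D = 113 − 7x_D − 2x_B = 0, so x_D = 113/7 − (2/7)x_B.
The reaction-function slope is −2/7, so a 28-unit rise in x_B moves x_D by −2/7 × 28 = −8. D's best response falls — the actions are strategic substitutes.

-8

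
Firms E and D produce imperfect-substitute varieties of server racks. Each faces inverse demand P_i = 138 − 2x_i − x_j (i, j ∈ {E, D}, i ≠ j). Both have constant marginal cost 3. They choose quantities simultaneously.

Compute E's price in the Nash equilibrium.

Firm E's profit: π = x_E(138 − 2x_E − x_D) − 3x_E.
∂π/∂x_E = 135 − 4x_E − x_D = 0 ⇒ x_E = 33.75 − 0.25x_D.
By symmetry x_D = x_E; substituting into the reaction function, 1.25x_E = 33.75 and x_E = 27.
P_E = 138 − 2·27 − 27 = 57.

57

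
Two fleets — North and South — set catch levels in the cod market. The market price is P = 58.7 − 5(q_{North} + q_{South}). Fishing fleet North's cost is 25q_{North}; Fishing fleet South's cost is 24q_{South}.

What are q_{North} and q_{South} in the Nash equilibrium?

Fishing fleet North's profit: π = q_{North}(58.7 − 5(q_{North} + q_{South})) − 25q_{North}.
∂π/∂q_{North} = 33.7 − 10q_{North} − 5q_{South} = 0, so q_{North} = 3.37 − 0.5q_{South}.
By the same steps for South: q_{South} = 3.47 − 0.5q_{North}.
Solving the two reaction functions simultaneously: (1 − (−0.5)(−0.5))q_{North} = 3.37 − 0.5·3.47, so 0.75q_{North} = 1.635 and q_{North} = 2.18.
Then q_{South} = 3.47 − 0.5·2.18 = 2.38.

2.18, 2.38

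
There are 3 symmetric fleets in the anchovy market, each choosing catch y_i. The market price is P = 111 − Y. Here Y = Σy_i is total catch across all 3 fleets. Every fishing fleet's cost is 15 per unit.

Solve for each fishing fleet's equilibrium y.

A representative fishing fleet's profit is π_i = y_i(111 − Y) − 15y_i, with Y = y_i + Σ_{j≠i} y_j.
First-order condition: 96 − 2y_i − Σ_{j≠i} y_j = 0.
In a symmetric equilibrium every fishing fleet chooses the same y, so Σ_{j≠i} y_j = 2y. The condition becomes 96 − 4y = 0, giving y = 96/4 = 24.

24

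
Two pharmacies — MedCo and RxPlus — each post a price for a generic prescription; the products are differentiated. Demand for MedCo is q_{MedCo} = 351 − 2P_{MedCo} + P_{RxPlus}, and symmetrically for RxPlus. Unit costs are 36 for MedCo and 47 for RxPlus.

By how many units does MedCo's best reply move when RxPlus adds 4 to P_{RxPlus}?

MedCo's profit: π = (P_{MedCo} − 36)(351 − 2P_{MedCo} + P_{RxPlus}).
∂π/∂P_{MedCo} = 423 − 4P_{MedCo} + P_{RxPlus} = 0 ⇒ P_{MedCo} = 105.75 + 0.25P_{RxPlus}.
The reaction-function slope is 0.25, so a 4-unit rise in P_{RxPlus} moves P_{MedCo} by 0.25 × 4 = 1. MedCo's best response rises — the actions are strategic complements.

1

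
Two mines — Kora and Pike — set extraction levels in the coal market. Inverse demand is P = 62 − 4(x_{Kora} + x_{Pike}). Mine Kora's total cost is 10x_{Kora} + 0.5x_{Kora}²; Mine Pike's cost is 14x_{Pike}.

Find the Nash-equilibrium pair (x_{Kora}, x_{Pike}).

Mine Kora's profit: π = x_{Kora}(62 − 4(x_{Kora} + x_{Pike})) − 10x_{Kora} − 0.5x_{Kora}².
∂π/∂x_{Kora} = 52 − 9x_{Kora} − 4x_{Pike} = 0, so x_{Kora} = 52/9 − (4/9)x_{Pike}.
For Pike: ∂π/∂x_{Pike} = 48 − 8x_{Pike} − 4x_{Kora} = 0 ⇒ x_{Pike} = 6 − 0.5x_{Kora}.
Solving the two reaction functions simultaneously: (1 − (−4/9)(−0.5))x_{Kora} = 52/9 − (4/9)·6, so (7/9)x_{Kora} = 28/9 and x_{Kora} = 4.
Then x_{Pike} = 6 − 0.5·4 = 4.

4, 4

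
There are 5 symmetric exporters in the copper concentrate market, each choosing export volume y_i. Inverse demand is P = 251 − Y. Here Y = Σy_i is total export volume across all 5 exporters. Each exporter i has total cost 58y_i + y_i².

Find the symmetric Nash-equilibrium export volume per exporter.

24.125

A representative exporter's profit is π_i = y_i(251 − Y) − 58y_i − y_i², with Y = y_i + Σ_{j≠i} y_j.
First-order condition: 193 − 4y_i − Σ_{j≠i} y_j = 0.
With identical exporters, set every y_j = y: then 193 − 4y − 4y = 0, i.e. y = 193/8 = 24.125.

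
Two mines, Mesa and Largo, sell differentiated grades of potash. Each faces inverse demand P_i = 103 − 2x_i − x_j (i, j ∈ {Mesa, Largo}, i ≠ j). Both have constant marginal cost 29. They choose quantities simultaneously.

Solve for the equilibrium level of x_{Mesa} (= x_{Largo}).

Mine Mesa's profit: π = x_{Mesa}(103 − 2x_{Mesa} − x_{Largo}) − 29x_{Mesa}.
∂π/∂x_{Mesa} = 74 − 4x_{Mesa} − x_{Largo} = 0 ⇒ x_{Mesa} = 18.5 − 0.25x_{Largo}.
The game is symmetric, so in equilibrium x_{Largo} = x_{Mesa}: the reaction function gives 1.25x_{Mesa} = 18.5, hence x_{Mesa} = 14.8.

14.8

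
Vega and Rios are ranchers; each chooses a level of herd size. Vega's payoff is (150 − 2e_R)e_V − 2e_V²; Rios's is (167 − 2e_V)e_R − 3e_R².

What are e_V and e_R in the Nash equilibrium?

Expanding Vega's payoff: 150e_V − 2e_Re_V − 2e_V².
∂π/∂e_V = 150 − 2e_R − 4e_V = 0, so e_V = 37.5 − 0.5e_R.
Likewise for Rios: e_R = 167/6 − (1/3)e_V.
Plugging e_R into Vega's best response: e_V = 37.5 − 0.5(167/6 − (1/3)e_V) ⇒ (5/6)e_V = 283/12, so e_V = 28.3.
Then e_R = 167/6 − (1/3)·28.3 = 18.4.

28.3, 18.4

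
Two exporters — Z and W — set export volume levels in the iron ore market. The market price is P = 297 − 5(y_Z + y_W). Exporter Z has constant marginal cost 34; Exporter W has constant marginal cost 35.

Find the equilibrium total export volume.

Exporter Z's profit: π = y_Z(297 − 5(y_Z + y_W)) − 34y_Z.
∂π/∂y_Z = 263 − 10y_Z − 5y_W = 0, so y_Z = 26.3 − 0.5y_W.
By the same steps for W: y_W = 26.2 − 0.5y_Z.
Plugging y_W into Z's best response: y_Z = 26.3 − 0.5(26.2 − 0.5y_Z) ⇒ 0.75y_Z = 13.2, so y_Z = 17.6.
Then y_W = 26.2 − 0.5·17.6 = 17.4.
Total export volume: 17.6 + 17.4 = 35.

35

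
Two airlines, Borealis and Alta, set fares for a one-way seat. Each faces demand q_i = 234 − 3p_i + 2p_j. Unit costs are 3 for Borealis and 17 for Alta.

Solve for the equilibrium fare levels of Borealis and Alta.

63.375, 68.625

Borealis's profit: π = (p_{Borealis} − 3)(234 − 3p_{Borealis} + 2p_{Alta}).
∂π/∂p_{Borealis} = 243 − 6p_{Borealis} + 2p_{Alta} = 0 ⇒ p_{Borealis} = 40.5 + (1/3)p_{Alta}.
Similarly p_{Alta} = 47.5 + (1/3)p_{Borealis}.
Solving the two reaction functions simultaneously: (1 − (1/3)(1/3))p_{Borealis} = 40.5 + (1/3)·47.5, so (8/9)p_{Borealis} = 169/3 and p_{Borealis} = 63.375.
Then p_{Alta} = 47.5 + (1/3)·63.375 = 68.625.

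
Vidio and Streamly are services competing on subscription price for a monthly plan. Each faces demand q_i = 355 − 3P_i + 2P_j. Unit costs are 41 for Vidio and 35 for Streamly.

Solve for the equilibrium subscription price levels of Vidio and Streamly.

Vidio's profit: π = (P_{Vidio} − 41)(355 − 3P_{Vidio} + 2P_{Streamly}).
∂π/∂P_{Vidio} = 478 − 6P_{Vidio} + 2P_{Streamly} = 0 ⇒ P_{Vidio} = 239/3 + (1/3)P_{Streamly}.
Similarly P_{Streamly} = 230/3 + (1/3)P_{Vidio}.
Solving the two reaction functions simultaneously: (1 − (1/3)(1/3))P_{Vidio} = 239/3 + (1/3)·(230/3), so (8/9)P_{Vidio} = 947/9 and P_{Vidio} = 118.375.
Then P_{Streamly} = 230/3 + (1/3)·118.375 = 116.125.

118.375, 116.125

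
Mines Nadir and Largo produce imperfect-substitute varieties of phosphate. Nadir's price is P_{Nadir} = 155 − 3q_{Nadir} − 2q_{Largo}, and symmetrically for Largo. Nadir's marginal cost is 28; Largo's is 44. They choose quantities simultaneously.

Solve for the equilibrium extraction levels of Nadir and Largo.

16.875, 12.875

Mine Nadir's profit: π = q_{Nadir}(155 − 3q_{Nadir} − 2q_{Largo}) − 28q_{Nadir}.
∂π/∂q_{Nadir} = 127 − 6q_{Nadir} − 2q_{Largo} = 0 ⇒ q_{Nadir} = 127/6 − (1/3)q_{Largo}.
Similarly q_{Largo} = 18.5 − (1/3)q_{Nadir}.
Plugging q_{Largo} into Nadir's best response: q_{Nadir} = 127/6 − (1/3)(18.5 − (1/3)q_{Nadir}) ⇒ (8/9)q_{Nadir} = 15, so q_{Nadir} = 16.875.
Then q_{Largo} = 18.5 − (1/3)·16.875 = 12.875.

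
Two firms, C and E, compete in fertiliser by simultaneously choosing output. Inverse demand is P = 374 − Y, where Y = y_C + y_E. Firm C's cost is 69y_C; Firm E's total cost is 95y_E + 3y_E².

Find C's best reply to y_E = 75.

115

Firm C's profit: π = y_C(374 − (y_C + y_E)) − 69y_C.
∂π/∂y_C = 305 − 2y_C − y_E = 0, so y_C = 152.5 − 0.5y_E.
At y_E = 75: y_C = 152.5 − 0.5·75 = 115.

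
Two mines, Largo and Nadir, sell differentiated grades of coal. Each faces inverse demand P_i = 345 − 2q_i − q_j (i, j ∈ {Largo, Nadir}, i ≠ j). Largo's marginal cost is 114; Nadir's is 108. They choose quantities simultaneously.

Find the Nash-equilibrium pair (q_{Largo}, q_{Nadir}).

45.8, 47.8

Mine Largo's profit: π = q_{Largo}(345 − 2q_{Largo} − q_{Nadir}) − 114q_{Largo}.
∂π/∂q_{Largo} = 231 − 4q_{Largo} − q_{Nadir} = 0 ⇒ q_{Largo} = 57.75 − 0.25q_{Nadir}.
Similarly q_{Nadir} = 59.25 − 0.25q_{Largo}.
Solving the two reaction functions simultaneously: (1 − (−0.25)(−0.25))q_{Largo} = 57.75 − 0.25·59.25, so 0.9375q_{Largo} = 42.9375 and q_{Largo} = 45.8.
Then q_{Nadir} = 59.25 − 0.25·45.8 = 47.8.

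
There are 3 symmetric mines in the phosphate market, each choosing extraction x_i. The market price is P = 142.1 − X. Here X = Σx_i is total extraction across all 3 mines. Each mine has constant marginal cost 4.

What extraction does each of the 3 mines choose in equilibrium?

A representative mine's profit is π_i = x_i(142.1 − X) − 4x_i, with X = x_i + Σ_{j≠i} x_j.
First-order condition: 138.1 − 2x_i − Σ_{j≠i} x_j = 0.
Imposing symmetry (x_j = x for all j) turns Σ_{j≠i} x_j into 2x, so 138.1 = 4x and x = 34.525.

34.525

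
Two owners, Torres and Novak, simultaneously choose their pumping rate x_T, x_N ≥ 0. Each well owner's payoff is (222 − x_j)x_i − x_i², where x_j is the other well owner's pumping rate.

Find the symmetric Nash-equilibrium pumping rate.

74

Torres's payoff is (222 − x_N)x_T − x_T².
∂π/∂x_T = 222 − x_N − 2x_T = 0, so x_T = 111 − 0.5x_N.
Setting x_T = x_N in the reaction function: x_T = 111 − 0.5x_T, so x_T = 111 / 1.5 = 74.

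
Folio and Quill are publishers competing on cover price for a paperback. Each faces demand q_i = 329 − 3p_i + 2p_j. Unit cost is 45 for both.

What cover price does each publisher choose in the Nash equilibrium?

Folio's profit: π = (p_{Folio} − 45)(329 − 3p_{Folio} + 2p_{Quill}).
∂π/∂p_{Folio} = 464 − 6p_{Folio} + 2p_{Quill} = 0 ⇒ p_{Folio} = 232/3 + (1/3)p_{Quill}.
By symmetry p_{Quill} = p_{Folio}; substituting into the reaction function, (2/3)p_{Folio} = 232/3 and p_{Folio} = 116.

116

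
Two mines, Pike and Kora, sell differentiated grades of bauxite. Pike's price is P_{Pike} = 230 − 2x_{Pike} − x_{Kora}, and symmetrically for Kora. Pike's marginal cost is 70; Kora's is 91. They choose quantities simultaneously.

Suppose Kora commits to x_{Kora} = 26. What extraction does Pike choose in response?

Mine Pike's profit: π = x_{Pike}(230 − 2x_{Pike} − x_{Kora}) − 70x_{Pike}.
∂π/∂x_{Pike} = 160 − 4x_{Pike} − x_{Kora} = 0 ⇒ x_{Pike} = 40 − 0.25x_{Kora}.
At x_{Kora} = 26: x_{Pike} = 40 − 0.25·26 = 33.5.

33.5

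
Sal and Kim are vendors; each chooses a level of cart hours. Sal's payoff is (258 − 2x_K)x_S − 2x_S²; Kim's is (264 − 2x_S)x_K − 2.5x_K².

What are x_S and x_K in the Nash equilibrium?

Expanding Sal's payoff: 258x_S − 2x_Kx_S − 2x_S².
∂π/∂x_S = 258 − 2x_K − 4x_S = 0, so x_S = 64.5 − 0.5x_K.
Likewise for Kim: x_K = 52.8 − 0.4x_S.
Substituting the second reaction function into the first: x_S = 64.5 − 0.5(52.8 − 0.4x_S), which gives 0.8x_S = 38.1 ⇒ x_S = 47.625.
Then x_K = 52.8 − 0.4·47.625 = 33.75.

47.625, 33.75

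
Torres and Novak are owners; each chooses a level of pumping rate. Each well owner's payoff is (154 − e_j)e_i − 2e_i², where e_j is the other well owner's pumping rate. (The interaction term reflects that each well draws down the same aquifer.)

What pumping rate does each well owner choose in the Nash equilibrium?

30.8

Torres's payoff is (154 − e_N)e_T − 2e_T².
∂π/∂e_T = 154 − e_N − 4e_T = 0, so e_T = 38.5 − 0.25e_N.
By symmetry e_N = e_T; substituting into the reaction function, 1.25e_T = 38.5 and e_T = 30.8.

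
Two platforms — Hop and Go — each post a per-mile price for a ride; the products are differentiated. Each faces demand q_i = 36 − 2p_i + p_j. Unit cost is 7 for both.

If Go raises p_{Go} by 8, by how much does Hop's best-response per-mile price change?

Hop's profit: π = (p_{Hop} − 7)(36 − 2p_{Hop} + p_{Go}).
∂π/∂p_{Hop} = 50 − 4p_{Hop} + p_{Go} = 0 ⇒ p_{Hop} = 12.5 + 0.25p_{Go}.
The reaction-function slope is 0.25, so an 8-unit rise in p_{Go} moves p_{Hop} by 0.25 × 8 = 2. Hop's best response rises — the actions are strategic complements.

2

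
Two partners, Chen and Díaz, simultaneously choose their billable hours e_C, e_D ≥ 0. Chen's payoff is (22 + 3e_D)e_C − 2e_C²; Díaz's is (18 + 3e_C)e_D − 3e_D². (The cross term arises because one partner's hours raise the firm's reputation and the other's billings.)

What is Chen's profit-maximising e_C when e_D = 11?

13.75

Expanding Chen's payoff: 22e_C + 3e_De_C − 2e_C².
∂π/∂e_C = 22 + 3e_D − 4e_C = 0, so e_C = 5.5 + 0.75e_D.
At e_D = 11: e_C = 5.5 + 0.75·11 = 13.75.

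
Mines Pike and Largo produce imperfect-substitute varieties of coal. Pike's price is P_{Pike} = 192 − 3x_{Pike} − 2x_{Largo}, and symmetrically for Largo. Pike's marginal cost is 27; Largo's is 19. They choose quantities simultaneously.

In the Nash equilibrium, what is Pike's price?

87.375

Mine Pike's profit: π = x_{Pike}(192 − 3x_{Pike} − 2x_{Largo}) − 27x_{Pike}.
∂π/∂x_{Pike} = 165 − 6x_{Pike} − 2x_{Largo} = 0 ⇒ x_{Pike} = 27.5 − (1/3)x_{Largo}.
Similarly x_{Largo} = 173/6 − (1/3)x_{Pike}.
Substituting the second reaction function into the first: x_{Pike} = 27.5 − (1/3)(173/6 − (1/3)x_{Pike}), which gives (8/9)x_{Pike} = 161/9 ⇒ x_{Pike} = 20.125.
Then x_{Largo} = 173/6 − (1/3)·20.125 = 22.125.
P_{Pike} = 192 − 3·20.125 − 2·22.125 = 87.375.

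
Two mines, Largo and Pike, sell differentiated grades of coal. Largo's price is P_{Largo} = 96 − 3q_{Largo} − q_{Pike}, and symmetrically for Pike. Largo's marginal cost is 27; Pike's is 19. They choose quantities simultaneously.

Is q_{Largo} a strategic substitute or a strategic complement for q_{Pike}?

Mine Largo's profit: π = q_{Largo}(96 − 3q_{Largo} − q_{Pike}) − 27q_{Largo}.
∂π/∂q_{Largo} = 69 − 6q_{Largo} − q_{Pike} = 0 ⇒ q_{Largo} = 11.5 − (1/6)q_{Pike}.
The best-response slope dq_{Largo}/dq_{Pike} = −1/6 < 0: the reaction function is downward-sloping, so the choices are strategic substitutes.

strategic substitutes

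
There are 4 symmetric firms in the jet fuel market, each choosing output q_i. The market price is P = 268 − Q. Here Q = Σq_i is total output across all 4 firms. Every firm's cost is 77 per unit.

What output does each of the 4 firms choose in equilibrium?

38.2

A representative firm's profit is π_i = q_i(268 − Q) − 77q_i, with Q = q_i + Σ_{j≠i} q_j.
First-order condition: 191 − 2q_i − Σ_{j≠i} q_j = 0.
In a symmetric equilibrium every firm chooses the same q, so Σ_{j≠i} q_j = 3q. The condition becomes 191 − 5q = 0, giving q = 191/5 = 38.2.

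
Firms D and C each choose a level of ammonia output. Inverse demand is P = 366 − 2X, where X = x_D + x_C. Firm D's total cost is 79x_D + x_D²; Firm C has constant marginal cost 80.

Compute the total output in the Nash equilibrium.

85.9

Firm D's profit: π = x_D(366 − 2(x_D + x_C)) − 79x_D − x_D².
∂π/∂x_D = 287 − 6x_D − 2x_C = 0, so x_D = 287/6 − (1/3)x_C.
For C: ∂π/∂x_C = 286 − 4x_C − 2x_D = 0 ⇒ x_C = 71.5 − 0.5x_D.
Plugging x_C into D's best response: x_D = 287/6 − (1/3)(71.5 − 0.5x_D) ⇒ (5/6)x_D = 24, so x_D = 28.8.
Then x_C = 71.5 − 0.5·28.8 = 57.1.
Total output: 28.8 + 57.1 = 85.9.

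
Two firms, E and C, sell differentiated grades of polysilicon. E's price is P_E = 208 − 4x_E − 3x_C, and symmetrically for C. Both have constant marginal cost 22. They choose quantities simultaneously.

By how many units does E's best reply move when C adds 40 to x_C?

-15

Firm E's profit: π = x_E(208 − 4x_E − 3x_C) − 22x_E.
∂π/∂x_E = 186 − 8x_E − 3x_C = 0 ⇒ x_E = 23.25 − 0.375x_C.
The reaction-function slope is −0.375, so a 40-unit rise in x_C moves x_E by −0.375 × 40 = −15. E's best response falls — the actions are strategic substitutes.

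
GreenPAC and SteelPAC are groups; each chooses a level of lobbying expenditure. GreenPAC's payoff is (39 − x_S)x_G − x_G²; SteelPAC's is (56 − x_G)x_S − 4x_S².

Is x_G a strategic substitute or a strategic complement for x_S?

Expanding GreenPAC's payoff: 39x_G − x_Sx_G − x_G².
∂π/∂x_G = 39 − x_S − 2x_G = 0, so x_G = 19.5 − 0.5x_S.
The best-response slope dx_G/dx_S = −0.5 < 0: the reaction function is downward-sloping, so the choices are strategic substitutes.

strategic substitutes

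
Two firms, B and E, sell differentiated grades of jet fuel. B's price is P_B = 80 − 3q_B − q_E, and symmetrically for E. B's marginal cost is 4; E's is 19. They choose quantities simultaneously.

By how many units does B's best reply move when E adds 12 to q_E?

Firm B's profit: π = q_B(80 − 3q_B − q_E) − 4q_B.
∂π/∂q_B = 76 − 6q_B − q_E = 0 ⇒ q_B = 38/3 − (1/6)q_E.
The reaction-function slope is −1/6, so a 12-unit rise in q_E moves q_B by −1/6 × 12 = −2. B's best response falls — the actions are strategic substitutes.

-2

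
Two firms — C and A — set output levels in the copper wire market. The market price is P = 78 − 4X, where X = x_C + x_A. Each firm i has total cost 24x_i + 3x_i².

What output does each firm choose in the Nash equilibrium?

3

Firm C's profit: π = x_C(78 − 4(x_C + x_A)) − 24x_C − 3x_C².
∂π/∂x_C = 54 − 14x_C − 4x_A = 0, so x_C = 27/7 − (2/7)x_A.
Setting x_C = x_A in the reaction function: x_C = 27/7 − (2/7)x_C, so x_C = (27/7) / (9/7) = 3.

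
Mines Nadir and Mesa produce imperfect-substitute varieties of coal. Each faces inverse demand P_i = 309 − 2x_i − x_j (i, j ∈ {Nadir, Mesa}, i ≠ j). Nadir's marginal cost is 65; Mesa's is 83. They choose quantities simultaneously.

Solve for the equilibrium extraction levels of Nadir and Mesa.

Mine Nadir's profit: π = x_{Nadir}(309 − 2x_{Nadir} − x_{Mesa}) − 65x_{Nadir}.
∂π/∂x_{Nadir} = 244 − 4x_{Nadir} − x_{Mesa} = 0 ⇒ x_{Nadir} = 61 − 0.25x_{Mesa}.
Similarly x_{Mesa} = 56.5 − 0.25x_{Nadir}.
Plugging x_{Mesa} into Nadir's best response: x_{Nadir} = 61 − 0.25(56.5 − 0.25x_{Nadir}) ⇒ 0.9375x_{Nadir} = 46.875, so x_{Nadir} = 50.
Then x_{Mesa} = 56.5 − 0.25·50 = 44.

50, 44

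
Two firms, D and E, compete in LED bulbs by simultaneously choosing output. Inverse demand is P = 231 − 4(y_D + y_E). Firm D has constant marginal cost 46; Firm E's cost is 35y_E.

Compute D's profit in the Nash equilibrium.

841

Firm D's profit: π = y_D(231 − 4(y_D + y_E)) − 46y_D.
∂π/∂y_D = 185 − 8y_D − 4y_E = 0, so y_D = 23.125 − 0.5y_E.
By the same steps for E: y_E = 24.5 − 0.5y_D.
Substituting the second reaction function into the first: y_D = 23.125 − 0.5(24.5 − 0.5y_D), which gives 0.75y_D = 10.875 ⇒ y_D = 14.5.
Then y_E = 24.5 − 0.5·14.5 = 17.25.
Price P = 231 − 4·31.75 = 104.
D's profit: (104 − 46)·14.5 = 841.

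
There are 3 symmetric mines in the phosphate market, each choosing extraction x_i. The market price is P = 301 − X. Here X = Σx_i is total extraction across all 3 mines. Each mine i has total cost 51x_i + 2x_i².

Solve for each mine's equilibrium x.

A representative mine's profit is π_i = x_i(301 − X) − 51x_i − 2x_i², with X = x_i + Σ_{j≠i} x_j.
First-order condition: 250 − 6x_i − Σ_{j≠i} x_j = 0.
With identical mines, set every x_j = x: then 250 − 6x − 2x = 0, i.e. x = 250/8 = 31.25.

31.25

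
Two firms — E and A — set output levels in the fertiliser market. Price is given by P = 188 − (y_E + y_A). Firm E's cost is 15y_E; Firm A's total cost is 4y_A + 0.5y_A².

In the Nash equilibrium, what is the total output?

Firm E's profit: π = y_E(188 − (y_E + y_A)) − 15y_E.
∂π/∂y_E = 173 − 2y_E − y_A = 0, so y_E = 86.5 − 0.5y_A.
For A: ∂π/∂y_A = 184 − 3y_A − y_E = 0 ⇒ y_A = 184/3 − (1/3)y_E.
Substituting the second reaction function into the first: y_E = 86.5 − 0.5(184/3 − (1/3)y_E), which gives (5/6)y_E = 335/6 ⇒ y_E = 67.
Then y_A = 184/3 − (1/3)·67 = 39.
Total output: 67 + 39 = 106.

106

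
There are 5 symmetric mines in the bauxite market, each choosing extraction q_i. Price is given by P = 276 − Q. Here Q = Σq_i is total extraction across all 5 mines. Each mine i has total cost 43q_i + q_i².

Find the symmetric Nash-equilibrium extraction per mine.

A representative mine's profit is π_i = q_i(276 − Q) − 43q_i − q_i², with Q = q_i + Σ_{j≠i} q_j.
First-order condition: 233 − 4q_i − Σ_{j≠i} q_j = 0.
In a symmetric equilibrium every mine chooses the same q, so Σ_{j≠i} q_j = 4q. The condition becomes 233 − 8q = 0, giving q = 233/8 = 29.125.

29.125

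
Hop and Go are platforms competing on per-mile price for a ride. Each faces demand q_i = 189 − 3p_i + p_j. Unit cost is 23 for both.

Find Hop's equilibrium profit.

2453.88

Hop's profit: π = (p_{Hop} − 23)(189 − 3p_{Hop} + p_{Go}).
∂π/∂p_{Hop} = 258 − 6p_{Hop} + p_{Go} = 0 ⇒ p_{Hop} = 43 + (1/6)p_{Go}.
Setting p_{Hop} = p_{Go} in the reaction function: p_{Hop} = 43 + (1/6)p_{Hop}, so p_{Hop} = 43 / (5/6) = 51.6.
q_{Hop} = 189 − 3·51.6 + 51.6 = 85.8.
Profit = (51.6 − 23)·85.8 = 2453.88.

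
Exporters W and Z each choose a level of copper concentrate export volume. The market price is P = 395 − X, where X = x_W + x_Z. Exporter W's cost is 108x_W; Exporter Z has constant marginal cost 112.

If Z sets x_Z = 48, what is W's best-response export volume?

119.5

Exporter W's profit: π = x_W(395 − (x_W + x_Z)) − 108x_W.
∂π/∂x_W = 287 − 2x_W − x_Z = 0, so x_W = 143.5 − 0.5x_Z.
At x_Z = 48: x_W = 143.5 − 0.5·48 = 119.5.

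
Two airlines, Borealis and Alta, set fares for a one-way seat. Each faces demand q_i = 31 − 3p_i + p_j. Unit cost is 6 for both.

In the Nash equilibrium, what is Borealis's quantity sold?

Borealis's profit: π = (p_{Borealis} − 6)(31 − 3p_{Borealis} + p_{Alta}).
∂π/∂p_{Borealis} = 49 − 6p_{Borealis} + p_{Alta} = 0 ⇒ p_{Borealis} = 49/6 + (1/6)p_{Alta}.
By symmetry p_{Alta} = p_{Borealis}; substituting into the reaction function, (5/6)p_{Borealis} = 49/6 and p_{Borealis} = 9.8.
q_{Borealis} = 31 − 3·9.8 + 9.8 = 11.4.

11.4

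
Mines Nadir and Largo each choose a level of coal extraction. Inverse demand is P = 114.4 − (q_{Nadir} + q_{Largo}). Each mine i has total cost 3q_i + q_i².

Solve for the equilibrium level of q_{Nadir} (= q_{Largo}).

Mine Nadir's profit: π = q_{Nadir}(114.4 − (q_{Nadir} + q_{Largo})) − 3q_{Nadir} − q_{Nadir}².
∂π/∂q_{Nadir} = 111.4 − 4q_{Nadir} − q_{Largo} = 0, so q_{Nadir} = 27.85 − 0.25q_{Largo}.
Setting q_{Nadir} = q_{Largo} in the reaction function: q_{Nadir} = 27.85 − 0.25q_{Nadir}, so q_{Nadir} = 27.85 / 1.25 = 22.28.

22.28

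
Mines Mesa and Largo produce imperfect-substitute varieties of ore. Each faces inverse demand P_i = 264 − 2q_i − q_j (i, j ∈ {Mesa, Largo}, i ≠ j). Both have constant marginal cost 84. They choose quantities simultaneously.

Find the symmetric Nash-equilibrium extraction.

Mine Mesa's profit: π = q_{Mesa}(264 − 2q_{Mesa} − q_{Largo}) − 84q_{Mesa}.
∂π/∂q_{Mesa} = 180 − 4q_{Mesa} − q_{Largo} = 0 ⇒ q_{Mesa} = 45 − 0.25q_{Largo}.
Setting q_{Mesa} = q_{Largo} in the reaction function: q_{Mesa} = 45 − 0.25q_{Mesa}, so q_{Mesa} = 45 / 1.25 = 36.

36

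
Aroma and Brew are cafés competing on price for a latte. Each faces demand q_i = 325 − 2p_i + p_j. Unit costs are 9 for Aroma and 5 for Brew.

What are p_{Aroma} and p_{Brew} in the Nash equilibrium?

113.8, 112.2

Aroma's profit: π = (p_{Aroma} − 9)(325 − 2p_{Aroma} + p_{Brew}).
∂π/∂p_{Aroma} = 343 − 4p_{Aroma} + p_{Brew} = 0 ⇒ p_{Aroma} = 85.75 + 0.25p_{Brew}.
Similarly p_{Brew} = 83.75 + 0.25p_{Aroma}.
Solving the two reaction functions simultaneously: (1 − (0.25)(0.25))p_{Aroma} = 85.75 + 0.25·83.75, so 0.9375p_{Aroma} = 106.6875 and p_{Aroma} = 113.8.
Then p_{Brew} = 83.75 + 0.25·113.8 = 112.2.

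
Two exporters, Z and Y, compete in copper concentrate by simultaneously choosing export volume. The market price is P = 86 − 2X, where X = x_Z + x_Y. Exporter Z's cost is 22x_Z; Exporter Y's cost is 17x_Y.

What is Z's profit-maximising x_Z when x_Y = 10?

Exporter Z's profit: π = x_Z(86 − 2(x_Z + x_Y)) − 22x_Z.
∂π/∂x_Z = 64 − 4x_Z − 2x_Y = 0, so x_Z = 16 − 0.5x_Y.
At x_Y = 10: x_Z = 16 − 0.5·10 = 11.

11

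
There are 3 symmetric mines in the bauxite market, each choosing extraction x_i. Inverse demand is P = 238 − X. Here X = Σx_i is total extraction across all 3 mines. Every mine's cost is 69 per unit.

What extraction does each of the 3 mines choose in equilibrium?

42.25

A representative mine's profit is π_i = x_i(238 − X) − 69x_i, with X = x_i + Σ_{j≠i} x_j.
First-order condition: 169 − 2x_i − Σ_{j≠i} x_j = 0.
In a symmetric equilibrium every mine chooses the same x, so Σ_{j≠i} x_j = 2x. The condition becomes 169 − 4x = 0, giving x = 169/4 = 42.25.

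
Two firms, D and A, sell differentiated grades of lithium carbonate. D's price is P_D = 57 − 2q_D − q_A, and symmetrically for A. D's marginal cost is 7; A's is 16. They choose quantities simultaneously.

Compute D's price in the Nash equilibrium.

28.2

Firm D's profit: π = q_D(57 − 2q_D − q_A) − 7q_D.
∂π/∂q_D = 50 − 4q_D − q_A = 0 ⇒ q_D = 12.5 − 0.25q_A.
Similarly q_A = 10.25 − 0.25q_D.
Plugging q_A into D's best response: q_D = 12.5 − 0.25(10.25 − 0.25q_D) ⇒ 0.9375q_D = 9.9375, so q_D = 10.6.
Then q_A = 10.25 − 0.25·10.6 = 7.6.
P_D = 57 − 2·10.6 − 7.6 = 28.2.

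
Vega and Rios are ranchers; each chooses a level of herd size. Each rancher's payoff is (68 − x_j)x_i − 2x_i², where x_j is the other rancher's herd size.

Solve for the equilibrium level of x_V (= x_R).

Vega's payoff is (68 − x_R)x_V − 2x_V².
∂π/∂x_V = 68 − x_R − 4x_V = 0, so x_V = 17 − 0.25x_R.
The game is symmetric, so in equilibrium x_R = x_V: the reaction function gives 1.25x_V = 17, hence x_V = 13.6.

13.6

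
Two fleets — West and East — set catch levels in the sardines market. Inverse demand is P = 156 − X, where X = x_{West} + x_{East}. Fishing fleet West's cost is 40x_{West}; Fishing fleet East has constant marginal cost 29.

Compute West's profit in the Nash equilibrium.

1225

Fishing fleet West's profit: π = x_{West}(156 − (x_{West} + x_{East})) − 40x_{West}.
∂π/∂x_{West} = 116 − 2x_{West} − x_{East} = 0, so x_{West} = 58 − 0.5x_{East}.
By the same steps for East: x_{East} = 63.5 − 0.5x_{West}.
Solving the two reaction functions simultaneously: (1 − (−0.5)(−0.5))x_{West} = 58 − 0.5·63.5, so 0.75x_{West} = 26.25 and x_{West} = 35.
Then x_{East} = 63.5 − 0.5·35 = 46.
Price P = 156 − 81 = 75.
West's profit: (75 − 40)·35 = 1225.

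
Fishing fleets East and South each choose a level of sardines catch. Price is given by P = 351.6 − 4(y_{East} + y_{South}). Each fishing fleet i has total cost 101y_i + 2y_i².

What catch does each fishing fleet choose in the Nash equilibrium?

15.6625

Fishing fleet East's profit: π = y_{East}(351.6 − 4(y_{East} + y_{South})) − 101y_{East} − 2y_{East}².
∂π/∂y_{East} = 250.6 − 12y_{East} − 4y_{South} = 0, so y_{East} = 1253/60 − (1/3)y_{South}.
By symmetry y_{South} = y_{East}; substituting into the reaction function, (4/3)y_{East} = 1253/60 and y_{East} = 15.6625.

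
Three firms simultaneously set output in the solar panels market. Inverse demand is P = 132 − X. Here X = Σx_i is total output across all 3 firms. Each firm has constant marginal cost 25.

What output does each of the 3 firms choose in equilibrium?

A representative firm's profit is π_i = x_i(132 − X) − 25x_i, with X = x_i + Σ_{j≠i} x_j.
First-order condition: 107 − 2x_i − Σ_{j≠i} x_j = 0.
With identical firms, set every x_j = x: then 107 − 2x − 2x = 0, i.e. x = 107/4 = 26.75.

26.75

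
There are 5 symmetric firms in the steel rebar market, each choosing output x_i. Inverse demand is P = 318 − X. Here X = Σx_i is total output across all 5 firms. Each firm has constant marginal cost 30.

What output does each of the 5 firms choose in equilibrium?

A representative firm's profit is π_i = x_i(318 − X) − 30x_i, with X = x_i + Σ_{j≠i} x_j.
First-order condition: 288 − 2x_i − Σ_{j≠i} x_j = 0.
Imposing symmetry (x_j = x for all j) turns Σ_{j≠i} x_j into 4x, so 288 = 6x and x = 48.

48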